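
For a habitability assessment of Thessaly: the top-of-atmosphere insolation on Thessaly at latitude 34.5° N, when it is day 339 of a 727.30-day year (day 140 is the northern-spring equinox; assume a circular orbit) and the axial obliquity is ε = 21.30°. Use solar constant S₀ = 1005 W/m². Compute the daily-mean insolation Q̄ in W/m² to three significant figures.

Solar longitude: λ_s = 360° × (339 − 140)/727.30 = 98.501°.
sin δ = sin 21.30° × sin 98.501° = 0.35926, so δ = +21.055°.
cos H₀ = −tan(+34.5°) tan(+21.055°) = -0.2646, H₀ = 1.8386 rad.
Bracket: H₀ sin φ sin δ + cos φ cos δ sin H₀ = 1.8386×0.56641×0.35926 + 0.82413×0.93324×0.96436 = 0.374134 + 0.741700 = 1.115834.
Q̄ = (S₀/π) × [bracket] = (1005/π) × 1.115834 = 357.0 W/m².

Q̄ ≈ 357 W/m²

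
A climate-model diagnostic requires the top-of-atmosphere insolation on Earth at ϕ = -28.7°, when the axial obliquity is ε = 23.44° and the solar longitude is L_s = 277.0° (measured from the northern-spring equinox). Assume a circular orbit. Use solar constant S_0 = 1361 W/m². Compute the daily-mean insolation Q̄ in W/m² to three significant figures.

Q̄ ≈ 488 W/m²

Solar declination: sin δ = sin ε · sin L_s = sin 23.44° × sin 277.0° = -0.39482, so δ = -23.255°.
cos h₀ = −tan(-28.7°) tan(-23.255°) = -0.2353, h₀ = 1.8083 rad.
Bracket: h₀ sin ϕ sin δ + cos ϕ cos δ sin h₀ = 1.8083×-0.48022×-0.39482 + 0.87715×0.91876×0.97193 = 0.342855 + 0.783269 = 1.126124.
Q̄ = (S_0/π) × [bracket] = (1361/π) × 1.126124 = 487.9 W/m².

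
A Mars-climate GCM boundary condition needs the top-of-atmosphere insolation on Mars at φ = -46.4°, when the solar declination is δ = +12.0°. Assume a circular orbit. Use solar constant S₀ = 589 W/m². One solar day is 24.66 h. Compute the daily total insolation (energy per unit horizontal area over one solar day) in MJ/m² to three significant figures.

cos H₀ = −tan(-46.4°) tan(+12.000°) = 0.2232, H₀ = 1.3457 rad.
Bracket: H₀ sin φ sin δ + cos φ cos δ sin H₀ = 1.3457×-0.72417×0.20791 + 0.68962×0.97815×0.97477 = -0.202612 + 0.657533 = 0.454921.
Q̄ = (S₀/π) × [bracket] = (589/π) × 0.454921 = 85.291 W/m².
Daily total = Q̄ × 24.66 h × 3600 s/h = 85.291 × 24.66 × 3600 / 10⁶ = 7.572 MJ/m².

7.57 MJ/m²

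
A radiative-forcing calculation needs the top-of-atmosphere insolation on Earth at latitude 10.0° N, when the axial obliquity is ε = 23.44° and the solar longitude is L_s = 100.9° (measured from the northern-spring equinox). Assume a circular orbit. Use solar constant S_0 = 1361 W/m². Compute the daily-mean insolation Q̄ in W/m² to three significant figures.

Solar declination: sin δ = sin ε · sin L_s = sin 23.44° × sin 100.9° = 0.39061, so δ = +22.993°.
cos h₀ = −tan(+10.0°) tan(+22.993°) = -0.0748, h₀ = 1.6457 rad.
Bracket: h₀ sin ϕ sin δ + cos ϕ cos δ sin h₀ = 1.6457×0.17365×0.39061 + 0.98481×0.92056×0.99720 = 0.111627 + 0.904038 = 1.015665.
Q̄ = (S_0/π) × [bracket] = (1361/π) × 1.015665 = 440.0 W/m².

Q̄ ≈ 440 W/m²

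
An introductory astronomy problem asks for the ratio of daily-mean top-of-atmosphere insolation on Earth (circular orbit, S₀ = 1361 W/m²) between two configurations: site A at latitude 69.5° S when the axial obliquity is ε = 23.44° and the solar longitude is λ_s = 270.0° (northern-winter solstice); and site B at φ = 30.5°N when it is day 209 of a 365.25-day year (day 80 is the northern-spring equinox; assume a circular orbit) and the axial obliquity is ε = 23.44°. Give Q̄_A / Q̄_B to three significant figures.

— Configuration A (φ=-69.5°):
Solar declination: sin δ = sin ε · sin λ_s = sin 23.44° × sin 270.0° = -0.39779, so δ = -23.440°.
cos H₀ = −tan(-69.5°) tan(-23.440°) = -1.1596 ≤ −1 ⇒ polar day, H₀ = π.
Bracket: H₀ sin φ sin δ + cos φ cos δ sin H₀ = 3.1416×-0.93667×-0.39779 + 0.35021×0.91748×0.00000 = 1.170554 + 0.000000 = 1.170554.
Q̄ = (S₀/π) × [bracket] = (1361/π) × 1.170554 = 507.11 W/m².
— Configuration B (φ=+30.5°):
Solar longitude: λ_s = 360° × (209 − 80)/365.25 = 127.146°.
sin δ = sin 23.44° × sin 127.146° = 0.31708, so δ = +18.486°.
cos H₀ = −tan(+30.5°) tan(+18.486°) = -0.1969, H₀ = 1.7690 rad.
Bracket: H₀ sin φ sin δ + cos φ cos δ sin H₀ = 1.7690×0.50754×0.31708 + 0.86163×0.94840×0.98042 = 0.284687 + 0.801170 = 1.085857.
Q̄ = (S₀/π) × [bracket] = (1361/π) × 1.085857 = 470.41 W/m².
Ratio Q̄_A / Q̄_B = 507.11 / 470.41 = 1.078.

Q̄_A / Q̄_B ≈ 1.08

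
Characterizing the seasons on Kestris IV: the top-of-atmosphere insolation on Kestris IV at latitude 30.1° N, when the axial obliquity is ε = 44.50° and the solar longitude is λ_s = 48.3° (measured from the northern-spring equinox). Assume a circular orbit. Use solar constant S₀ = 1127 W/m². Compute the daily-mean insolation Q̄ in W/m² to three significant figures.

Solar declination: sin δ = sin ε · sin λ_s = sin 44.50° × sin 48.3° = 0.52333, so δ = +31.556°.
cos H₀ = −tan(+30.1°) tan(+31.556°) = -0.3560, H₀ = 1.9348 rad.
Bracket: H₀ sin φ sin δ + cos φ cos δ sin H₀ = 1.9348×0.50151×0.52333 + 0.86515×0.85213×0.93449 = 0.507798 + 0.688925 = 1.196723.
Q̄ = (S₀/π) × [bracket] = (1127/π) × 1.196723 = 429.3 W/m².

Q̄ ≈ 429 W/m²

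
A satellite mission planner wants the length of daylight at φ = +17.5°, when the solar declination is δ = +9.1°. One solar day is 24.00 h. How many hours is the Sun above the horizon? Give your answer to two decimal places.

cos H₀ = −tan φ · tan δ = −tan(+17.5°) × tan(+9.100°) = -0.0505, so H₀ = 1.6213 rad = 92.89°.
Daylight = 2H₀/(2π) × 24.00 h = (1.6213/π) × 24.00 = 12.39 h.

12.39 h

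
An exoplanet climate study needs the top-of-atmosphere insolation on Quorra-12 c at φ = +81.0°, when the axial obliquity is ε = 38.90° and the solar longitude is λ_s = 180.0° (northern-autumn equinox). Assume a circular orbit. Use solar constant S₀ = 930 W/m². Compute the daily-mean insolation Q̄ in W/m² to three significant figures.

Q̄ ≈ 46.3 W/m²

Solar declination: sin δ = sin ε · sin λ_s = sin 38.90° × sin 180.0° = 0.00000, so δ = +0.000°.
cos H₀ = −tan(+81.0°) tan(+0.000°) = -0.0000, H₀ = 1.5708 rad.
Bracket: H₀ sin φ sin δ + cos φ cos δ sin H₀ = 1.5708×0.98769×0.00000 + 0.15643×1.00000×1.00000 = 0.000000 + 0.156430 = 0.156430.
Q̄ = (S₀/π) × [bracket] = (930/π) × 0.156430 = 46.31 W/m².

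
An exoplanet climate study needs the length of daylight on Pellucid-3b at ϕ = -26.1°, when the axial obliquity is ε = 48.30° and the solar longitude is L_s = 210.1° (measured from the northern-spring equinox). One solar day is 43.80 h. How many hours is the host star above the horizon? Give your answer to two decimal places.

24.68 h

Solar declination: sin δ = sin ε · sin L_s = sin 48.30° × sin 210.1° = -0.37445, so δ = -21.990°.
cos h₀ = −tan ϕ · tan δ = −tan(-26.1°) × tan(-21.990°) = -0.1978, so h₀ = 1.7699 rad = 101.41°.
Daylight = 2h₀/(2π) × 43.80 h = (1.7699/π) × 43.80 = 24.68 h.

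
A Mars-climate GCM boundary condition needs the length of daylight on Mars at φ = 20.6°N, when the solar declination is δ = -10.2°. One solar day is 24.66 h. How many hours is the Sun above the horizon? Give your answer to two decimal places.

cos H₀ = −tan φ · tan δ = −tan(+20.6°) × tan(-10.200°) = 0.0676, so H₀ = 1.5031 rad = 86.12°.
Daylight = 2H₀/(2π) × 24.66 h = (1.5031/π) × 24.66 = 11.80 h.

11.80 h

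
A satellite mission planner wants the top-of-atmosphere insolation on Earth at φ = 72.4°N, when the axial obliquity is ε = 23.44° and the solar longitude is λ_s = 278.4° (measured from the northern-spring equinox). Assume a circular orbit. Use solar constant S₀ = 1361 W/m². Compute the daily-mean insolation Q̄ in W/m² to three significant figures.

Solar declination: sin δ = sin ε · sin λ_s = sin 23.44° × sin 278.4° = -0.39352, so δ = -23.174°.
cos H₀ = −tan(+72.4°) tan(-23.174°) = 1.3494 ≥ 1 ⇒ polar night, H₀ = 0 and Q̄ = 0.

Q̄ ≈ 0.00 W/m²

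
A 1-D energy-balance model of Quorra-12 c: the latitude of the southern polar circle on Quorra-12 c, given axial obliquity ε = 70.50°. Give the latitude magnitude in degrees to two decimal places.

The polar circle is the lowest latitude that experiences at least one full rotation of continuous darkness at the northern-summer solstice; it lies at |φ| = 90° − ε = 90° − 70.50° = 19.50°.

19.50°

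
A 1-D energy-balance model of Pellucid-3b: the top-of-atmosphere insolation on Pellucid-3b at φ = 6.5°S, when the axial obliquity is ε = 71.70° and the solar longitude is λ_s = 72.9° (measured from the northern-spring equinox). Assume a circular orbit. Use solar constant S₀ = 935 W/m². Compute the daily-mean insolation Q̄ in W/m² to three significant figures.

Q̄ ≈ 80.0 W/m²

Solar declination: sin δ = sin ε · sin λ_s = sin 71.70° × sin 72.9° = 0.90745, so δ = +65.156°.
cos H₀ = −tan(-6.5°) tan(+65.156°) = 0.2461, H₀ = 1.3222 rad.
Bracket: H₀ sin φ sin δ + cos φ cos δ sin H₀ = 1.3222×-0.11320×0.90745 + 0.99357×0.42015×0.96925 = -0.135821 + 0.404612 = 0.268791.
Q̄ = (S₀/π) × [bracket] = (935/π) × 0.268791 = 80.00 W/m².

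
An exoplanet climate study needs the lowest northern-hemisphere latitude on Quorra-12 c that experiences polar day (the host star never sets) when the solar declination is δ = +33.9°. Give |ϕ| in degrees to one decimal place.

|ϕ| = 56.1°

Polar day requires cos h₀ = −tan ϕ tan δ ≤ −1, i.e. tan ϕ tan δ ≥ 1.
The boundary is |tan ϕ| · |tan δ| = 1, so |ϕ| = 90° − |δ| = 90° − 33.9° = 56.1° in the northern hemisphere.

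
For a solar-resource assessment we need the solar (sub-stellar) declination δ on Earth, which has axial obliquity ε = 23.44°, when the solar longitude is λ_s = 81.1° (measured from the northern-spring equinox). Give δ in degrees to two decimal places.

sin δ = sin ε · sin λ_s = sin 23.44° × sin 81.1° = 0.392999.
δ = arcsin(0.392999) = +23.14°.

δ = +23.14°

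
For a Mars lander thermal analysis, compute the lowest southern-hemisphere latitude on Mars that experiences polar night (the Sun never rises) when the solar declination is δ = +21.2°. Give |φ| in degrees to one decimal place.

|φ| = 68.8°

Polar night requires cos H₀ = −tan φ tan δ ≥ 1, i.e. tan φ tan δ ≤ −1.
The boundary is |tan φ| · |tan δ| = 1, so |φ| = 90° − |δ| = 90° − 21.2° = 68.8° in the southern hemisphere.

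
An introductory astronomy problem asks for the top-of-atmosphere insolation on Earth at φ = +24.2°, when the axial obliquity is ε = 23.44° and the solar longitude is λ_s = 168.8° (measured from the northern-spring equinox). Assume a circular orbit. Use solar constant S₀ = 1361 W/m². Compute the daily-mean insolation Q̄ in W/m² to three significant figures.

Solar declination: sin δ = sin ε · sin λ_s = sin 23.44° × sin 168.8° = 0.07726, so δ = +4.431°.
cos H₀ = −tan(+24.2°) tan(+4.431°) = -0.0348, H₀ = 1.6056 rad.
Bracket: H₀ sin φ sin δ + cos φ cos δ sin H₀ = 1.6056×0.40992×0.07726 + 0.91212×0.99701×0.99939 = 0.050850 + 0.908838 = 0.959688.
Q̄ = (S₀/π) × [bracket] = (1361/π) × 0.959688 = 415.8 W/m².

Q̄ ≈ 416 W/m²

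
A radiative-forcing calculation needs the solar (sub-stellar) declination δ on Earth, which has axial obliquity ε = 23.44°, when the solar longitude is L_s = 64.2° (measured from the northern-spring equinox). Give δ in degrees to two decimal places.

δ = +20.99°

sin δ = sin ε · sin L_s = sin 23.44° × sin 64.2° = 0.358136.
δ = arcsin(0.358136) = +20.99°.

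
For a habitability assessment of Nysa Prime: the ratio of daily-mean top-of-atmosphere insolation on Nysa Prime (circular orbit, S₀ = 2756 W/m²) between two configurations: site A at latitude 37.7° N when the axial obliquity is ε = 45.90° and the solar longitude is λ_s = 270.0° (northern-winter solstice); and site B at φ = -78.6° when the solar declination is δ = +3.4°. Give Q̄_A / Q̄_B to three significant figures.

— Configuration A (φ=+37.7°):
Solar declination: sin δ = sin ε · sin λ_s = sin 45.90° × sin 270.0° = -0.71813, so δ = -45.900°.
cos H₀ = −tan(+37.7°) tan(-45.900°) = 0.7976, H₀ = 0.6476 rad.
Bracket: H₀ sin φ sin δ + cos φ cos δ sin H₀ = 0.6476×0.61153×-0.71813 + 0.79122×0.69591×0.60324 = -0.284399 + 0.332155 = 0.047756.
Q̄ = (S₀/π) × [bracket] = (2756/π) × 0.047756 = 41.895 W/m².
— Configuration B (φ=-78.6°):
cos H₀ = −tan(-78.6°) tan(+3.400°) = 0.2946, H₀ = 1.2717 rad.
Bracket: H₀ sin φ sin δ + cos φ cos δ sin H₀ = 1.2717×-0.98027×0.05931 + 0.19766×0.99824×0.95561 = -0.073936 + 0.188553 = 0.114617.
Q̄ = (S₀/π) × [bracket] = (2756/π) × 0.114617 = 100.55 W/m².
Ratio Q̄_A / Q̄_B = 41.895 / 100.55 = 0.4167.

Q̄_A / Q̄_B ≈ 0.417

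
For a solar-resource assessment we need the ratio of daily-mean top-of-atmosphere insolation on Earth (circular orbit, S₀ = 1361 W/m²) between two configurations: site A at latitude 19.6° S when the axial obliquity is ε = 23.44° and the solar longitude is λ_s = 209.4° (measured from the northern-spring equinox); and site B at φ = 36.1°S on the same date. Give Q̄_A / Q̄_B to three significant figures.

— Configuration A (φ=-19.6°):
Solar declination: sin δ = sin ε · sin λ_s = sin 23.44° × sin 209.4° = -0.19528, so δ = -11.261°.
cos H₀ = −tan(-19.6°) tan(-11.261°) = -0.0709, H₀ = 1.6418 rad.
Bracket: H₀ sin φ sin δ + cos φ cos δ sin H₀ = 1.6418×-0.33545×-0.19528 + 0.94206×0.98075×0.99748 = 0.107549 + 0.921597 = 1.029146.
Q̄ = (S₀/π) × [bracket] = (1361/π) × 1.029146 = 445.85 W/m².
— Configuration B (φ=-36.1°):
cos H₀ = −tan(-36.1°) tan(-11.261°) = -0.1452, H₀ = 1.7165 rad.
Bracket: H₀ sin φ sin δ + cos φ cos δ sin H₀ = 1.7165×-0.58920×-0.19528 + 0.80799×0.98075×0.98940 = 0.197499 + 0.784036 = 0.981535.
Q̄ = (S₀/π) × [bracket] = (1361/π) × 0.981535 = 425.22 W/m².
Ratio Q̄_A / Q̄_B = 445.85 / 425.22 = 1.049.

Q̄_A / Q̄_B ≈ 1.05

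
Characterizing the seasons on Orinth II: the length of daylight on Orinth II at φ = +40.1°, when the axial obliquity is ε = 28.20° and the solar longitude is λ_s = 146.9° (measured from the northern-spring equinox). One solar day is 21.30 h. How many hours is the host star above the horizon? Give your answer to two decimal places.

12.19 h

Solar declination: sin δ = sin ε · sin λ_s = sin 28.20° × sin 146.9° = 0.25806, so δ = +14.955°.
cos H₀ = −tan φ · tan δ = −tan(+40.1°) × tan(+14.955°) = -0.2249, so H₀ = 1.7977 rad = 103.00°.
Daylight = 2H₀/(2π) × 21.30 h = (1.7977/π) × 21.30 = 12.19 h.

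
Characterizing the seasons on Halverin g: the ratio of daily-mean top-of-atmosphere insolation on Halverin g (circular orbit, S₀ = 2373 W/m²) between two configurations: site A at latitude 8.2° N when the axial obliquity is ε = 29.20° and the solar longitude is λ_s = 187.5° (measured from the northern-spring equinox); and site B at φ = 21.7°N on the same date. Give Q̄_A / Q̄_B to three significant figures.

— Configuration A (φ=+8.2°):
Solar declination: sin δ = sin ε · sin λ_s = sin 29.20° × sin 187.5° = -0.06368, so δ = -3.651°.
cos H₀ = −tan(+8.2°) tan(-3.651°) = 0.0092, H₀ = 1.5616 rad.
Bracket: H₀ sin φ sin δ + cos φ cos δ sin H₀ = 1.5616×0.14263×-0.06368 + 0.98978×0.99797×0.99996 = -0.014184 + 0.987731 = 0.973547.
Q̄ = (S₀/π) × [bracket] = (2373/π) × 0.973547 = 735.37 W/m².
— Configuration B (φ=+21.7°):
cos H₀ = −tan(+21.7°) tan(-3.651°) = 0.0254, H₀ = 1.5454 rad.
Bracket: H₀ sin φ sin δ + cos φ cos δ sin H₀ = 1.5454×0.36975×-0.06368 + 0.92913×0.99797×0.99968 = -0.036387 + 0.926947 = 0.890560.
Q̄ = (S₀/π) × [bracket] = (2373/π) × 0.890560 = 672.68 W/m².
Ratio Q̄_A / Q̄_B = 735.37 / 672.68 = 1.093.

Q̄_A / Q̄_B ≈ 1.09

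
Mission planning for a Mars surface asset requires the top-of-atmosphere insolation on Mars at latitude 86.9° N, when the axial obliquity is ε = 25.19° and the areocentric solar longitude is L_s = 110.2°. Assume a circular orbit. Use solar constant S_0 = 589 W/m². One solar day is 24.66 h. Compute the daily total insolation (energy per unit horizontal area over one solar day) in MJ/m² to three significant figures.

sin δ = sin 25.19° × sin 110.2° = 0.39944, so δ = +23.543°.
cos h₀ = −tan(+86.9°) tan(+23.543°) = -8.0452 ≤ −1 ⇒ polar day, h₀ = π.
Bracket: h₀ sin ϕ sin δ + cos ϕ cos δ sin h₀ = 3.1416×0.99854×0.39944 + 0.05408×0.91676×0.00000 = 1.253049 + 0.000000 = 1.253049.
Q̄ = (S_0/π) × [bracket] = (589/π) × 1.253049 = 234.93 W/m².
Daily total = Q̄ × 24.66 h × 3600 s/h = 234.93 × 24.66 × 3600 / 10⁶ = 20.86 MJ/m².

20.9 MJ/m²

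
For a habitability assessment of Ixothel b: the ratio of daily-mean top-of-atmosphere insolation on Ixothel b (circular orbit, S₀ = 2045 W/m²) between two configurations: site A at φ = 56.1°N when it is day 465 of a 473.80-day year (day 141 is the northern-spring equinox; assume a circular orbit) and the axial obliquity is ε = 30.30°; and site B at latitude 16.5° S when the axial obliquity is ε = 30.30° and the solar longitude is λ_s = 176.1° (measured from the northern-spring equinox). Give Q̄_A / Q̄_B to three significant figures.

Q̄_A / Q̄_B ≈ 0.0537

— Configuration A (φ=+56.1°):
Solar longitude: λ_s = 360° × (465 − 141)/473.80 = 246.180°.
sin δ = sin 30.30° × sin 246.180° = -0.46155, so δ = -27.487°.
cos H₀ = −tan(+56.1°) tan(-27.487°) = 0.7743, H₀ = 0.6852 rad.
Bracket: H₀ sin φ sin δ + cos φ cos δ sin H₀ = 0.6852×0.83001×-0.46155 + 0.55775×0.88711×0.63286 = -0.262494 + 0.313130 = 0.050636.
Q̄ = (S₀/π) × [bracket] = (2045/π) × 0.050636 = 32.961 W/m².
— Configuration B (φ=-16.5°):
Solar declination: sin δ = sin ε · sin λ_s = sin 30.30° × sin 176.1° = 0.03432, so δ = +1.967°.
cos H₀ = −tan(-16.5°) tan(+1.967°) = 0.0102, H₀ = 1.5606 rad.
Bracket: H₀ sin φ sin δ + cos φ cos δ sin H₀ = 1.5606×-0.28402×0.03432 + 0.95882×0.99941×0.99995 = -0.015212 + 0.958206 = 0.942994.
Q̄ = (S₀/π) × [bracket] = (2045/π) × 0.942994 = 613.84 W/m².
Ratio Q̄_A / Q̄_B = 32.961 / 613.84 = 0.05370.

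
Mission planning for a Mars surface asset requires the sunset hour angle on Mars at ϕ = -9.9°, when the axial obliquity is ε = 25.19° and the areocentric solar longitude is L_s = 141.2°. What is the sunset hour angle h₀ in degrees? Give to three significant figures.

h₀ = 87.2°

sin δ = sin 25.19° × sin 141.2° = 0.26670, so δ = +15.468°.
cos h₀ = −tan ϕ · tan δ = −tan(-9.9°) × tan(+15.468°) = 0.0483, so h₀ = 1.5225 rad = 87.23°.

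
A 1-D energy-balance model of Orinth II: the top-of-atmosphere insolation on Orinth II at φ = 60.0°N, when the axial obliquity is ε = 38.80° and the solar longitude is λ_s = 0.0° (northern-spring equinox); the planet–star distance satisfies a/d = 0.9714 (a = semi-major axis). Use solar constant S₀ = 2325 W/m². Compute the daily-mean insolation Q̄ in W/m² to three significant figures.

Q̄ ≈ 349 W/m²

Solar declination: sin δ = sin ε · sin λ_s = sin 38.80° × sin 0.0° = 0.00000, so δ = +0.000°.
cos H₀ = −tan(+60.0°) tan(+0.000°) = -0.0000, H₀ = 1.5708 rad.
Bracket: H₀ sin φ sin δ + cos φ cos δ sin H₀ = 1.5708×0.86603×0.00000 + 0.50000×1.00000×1.00000 = 0.000000 + 0.500000 = 0.500000.
Inverse-square distance factor (a/d)² = 0.9714² = 0.943618.
Q̄ = (S₀/π) × 0.943618 × [bracket] = (2325/π) × 0.943618 × 0.500000 = 349.2 W/m².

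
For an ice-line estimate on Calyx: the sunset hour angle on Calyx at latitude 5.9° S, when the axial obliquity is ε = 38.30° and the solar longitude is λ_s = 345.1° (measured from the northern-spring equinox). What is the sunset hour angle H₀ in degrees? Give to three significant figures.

H₀ = 91.0°

Solar declination: sin δ = sin ε · sin λ_s = sin 38.30° × sin 345.1° = -0.15937, so δ = -9.170°.
cos H₀ = −tan φ · tan δ = −tan(-5.9°) × tan(-9.170°) = -0.0167, so H₀ = 1.5875 rad = 90.96°.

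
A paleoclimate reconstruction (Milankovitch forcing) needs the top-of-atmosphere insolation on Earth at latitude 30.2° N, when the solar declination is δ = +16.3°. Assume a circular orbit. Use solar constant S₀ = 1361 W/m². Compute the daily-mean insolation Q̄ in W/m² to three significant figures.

Q̄ ≈ 461 W/m²

cos H₀ = −tan(+30.2°) tan(+16.300°) = -0.1702, H₀ = 1.7418 rad.
Bracket: H₀ sin φ sin δ + cos φ cos δ sin H₀ = 1.7418×0.50302×0.28067 + 0.86427×0.95981×0.98541 = 0.245912 + 0.817432 = 1.063344.
Q̄ = (S₀/π) × [bracket] = (1361/π) × 1.063344 = 460.7 W/m².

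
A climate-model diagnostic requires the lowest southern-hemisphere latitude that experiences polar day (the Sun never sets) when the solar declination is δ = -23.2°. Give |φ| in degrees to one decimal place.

Polar day requires cos H₀ = −tan φ tan δ ≤ −1, i.e. tan φ tan δ ≥ 1.
The boundary is |tan φ| · |tan δ| = 1, so |φ| = 90° − |δ| = 90° − 23.2° = 66.8° in the southern hemisphere.

|φ| = 66.8°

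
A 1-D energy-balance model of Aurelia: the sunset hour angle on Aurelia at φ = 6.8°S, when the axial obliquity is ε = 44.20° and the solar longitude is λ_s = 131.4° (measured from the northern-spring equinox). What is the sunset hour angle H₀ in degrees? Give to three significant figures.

Solar declination: sin δ = sin ε · sin λ_s = sin 44.20° × sin 131.4° = 0.52295, so δ = +31.530°.
cos H₀ = −tan φ · tan δ = −tan(-6.8°) × tan(+31.530°) = 0.0732, so H₀ = 1.4976 rad = 85.80°.

H₀ = 85.8°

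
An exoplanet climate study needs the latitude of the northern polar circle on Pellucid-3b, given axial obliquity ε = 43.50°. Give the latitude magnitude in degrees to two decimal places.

46.50°

The polar circle is the lowest latitude that experiences at least one full rotation of continuous daylight at the northern-summer solstice; it lies at |ϕ| = 90° − ε = 90° − 43.50° = 46.50°.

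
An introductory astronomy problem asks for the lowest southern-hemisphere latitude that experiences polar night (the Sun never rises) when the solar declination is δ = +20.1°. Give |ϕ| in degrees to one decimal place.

|ϕ| = 69.9°

Polar night requires cos h₀ = −tan ϕ tan δ ≥ 1, i.e. tan ϕ tan δ ≤ −1.
The boundary is |tan ϕ| · |tan δ| = 1, so |ϕ| = 90° − |δ| = 90° − 20.1° = 69.9° in the southern hemisphere.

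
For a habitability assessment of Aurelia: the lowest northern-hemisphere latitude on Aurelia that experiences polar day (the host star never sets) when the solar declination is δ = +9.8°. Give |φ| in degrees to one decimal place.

Polar day requires cos H₀ = −tan φ tan δ ≤ −1, i.e. tan φ tan δ ≥ 1.
The boundary is |tan φ| · |tan δ| = 1, so |φ| = 90° − |δ| = 90° − 9.8° = 80.2° in the northern hemisphere.

|φ| = 80.2°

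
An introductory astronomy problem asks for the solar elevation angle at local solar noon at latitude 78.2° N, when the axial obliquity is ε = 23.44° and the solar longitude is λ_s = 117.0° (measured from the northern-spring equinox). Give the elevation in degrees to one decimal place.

32.6°

Solar declination: sin δ = sin ε · sin λ_s = sin 23.44° × sin 117.0° = 0.35443, so δ = +20.759°.
At local noon the hour angle is zero, so the zenith angle equals |φ − δ| = |+78.2° − (+20.759°)| = 57.441°.
Elevation = 90° − 57.441° = 32.6°.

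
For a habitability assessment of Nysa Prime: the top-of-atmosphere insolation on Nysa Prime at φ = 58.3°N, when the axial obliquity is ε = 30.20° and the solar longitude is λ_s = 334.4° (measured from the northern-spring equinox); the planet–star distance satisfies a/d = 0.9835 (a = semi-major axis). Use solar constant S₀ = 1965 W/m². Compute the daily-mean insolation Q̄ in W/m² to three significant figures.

Solar declination: sin δ = sin ε · sin λ_s = sin 30.20° × sin 334.4° = -0.21735, so δ = -12.553°.
cos H₀ = −tan(+58.3°) tan(-12.553°) = 0.3605, H₀ = 1.2020 rad.
Bracket: H₀ sin φ sin δ + cos φ cos δ sin H₀ = 1.2020×0.85081×-0.21735 + 0.52547×0.97609×0.93275 = -0.222278 + 0.478413 = 0.256135.
Inverse-square distance factor (a/d)² = 0.9835² = 0.967272.
Q̄ = (S₀/π) × 0.967272 × [bracket] = (1965/π) × 0.967272 × 0.256135 = 155.0 W/m².

Q̄ ≈ 155 W/m²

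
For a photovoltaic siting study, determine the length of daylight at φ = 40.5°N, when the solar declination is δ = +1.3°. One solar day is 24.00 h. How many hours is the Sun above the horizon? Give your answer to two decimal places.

12.15 h

cos H₀ = −tan φ · tan δ = −tan(+40.5°) × tan(+1.300°) = -0.0194, so H₀ = 1.5902 rad = 91.11°.
Daylight = 2H₀/(2π) × 24.00 h = (1.5902/π) × 24.00 = 12.15 h.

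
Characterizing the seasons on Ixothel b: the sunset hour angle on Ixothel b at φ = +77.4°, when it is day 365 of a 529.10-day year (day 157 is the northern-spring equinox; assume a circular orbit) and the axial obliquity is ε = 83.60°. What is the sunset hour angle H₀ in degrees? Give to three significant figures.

H₀ = 180°

Solar longitude: λ_s = 360° × (365 − 157)/529.10 = 141.523°.
sin δ = sin 83.60° × sin 141.523° = 0.61832, so δ = +38.193°.
Sunrise equation: cos H₀ = −tan φ · tan δ = -3.5197 ≤ −1, so the host star never sets (polar day) and H₀ = π.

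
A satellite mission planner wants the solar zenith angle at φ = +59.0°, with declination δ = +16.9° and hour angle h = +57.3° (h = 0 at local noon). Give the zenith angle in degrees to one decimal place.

cos θ_z = sin φ sin δ + cos φ cos δ cos h = 0.249180 + 0.266228 = 0.515408.
θ_z = arccos(0.515408) = 59.0°.

θ_z = 59.0°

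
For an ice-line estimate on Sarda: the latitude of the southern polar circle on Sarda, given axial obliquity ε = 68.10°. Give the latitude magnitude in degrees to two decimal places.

21.90°

The polar circle is the lowest latitude that experiences at least one full rotation of continuous darkness at the northern-summer solstice; it lies at |φ| = 90° − ε = 90° − 68.10° = 21.90°.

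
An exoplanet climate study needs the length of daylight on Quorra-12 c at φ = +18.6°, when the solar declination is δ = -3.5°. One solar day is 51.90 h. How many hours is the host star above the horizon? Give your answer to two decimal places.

25.61 h

cos H₀ = −tan φ · tan δ = −tan(+18.6°) × tan(-3.500°) = 0.0206, so H₀ = 1.5502 rad = 88.82°.
Daylight = 2H₀/(2π) × 51.90 h = (1.5502/π) × 51.90 = 25.61 h.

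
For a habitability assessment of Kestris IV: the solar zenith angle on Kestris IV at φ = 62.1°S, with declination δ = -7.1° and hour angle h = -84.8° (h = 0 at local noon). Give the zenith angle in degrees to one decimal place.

cos θ_z = sin φ sin δ + cos φ cos δ cos h = 0.109235 + 0.042084 = 0.151319.
θ_z = arccos(0.151319) = 81.3°.

θ_z = 81.3°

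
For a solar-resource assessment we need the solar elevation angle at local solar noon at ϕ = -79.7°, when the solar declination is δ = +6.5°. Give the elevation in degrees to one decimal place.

At local noon the hour angle is zero, so the zenith angle equals |ϕ − δ| = |-79.7° − (+6.500°)| = 86.200°.
Elevation = 90° − 86.200° = 3.8°.

3.8°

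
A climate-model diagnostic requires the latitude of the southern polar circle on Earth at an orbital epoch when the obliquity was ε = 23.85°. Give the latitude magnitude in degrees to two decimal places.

The polar circle is the lowest latitude that experiences at least one full rotation of continuous darkness at the northern-summer solstice; it lies at |φ| = 90° − ε = 90° − 23.85° = 66.15°.

66.15°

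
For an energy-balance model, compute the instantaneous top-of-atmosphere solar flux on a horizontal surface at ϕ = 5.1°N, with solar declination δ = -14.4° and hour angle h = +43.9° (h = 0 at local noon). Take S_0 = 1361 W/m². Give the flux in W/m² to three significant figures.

cos θ_z = sin ϕ sin δ + cos ϕ cos δ cos h = -0.022107 + 0.695151 = 0.673044.
Flux = S_0 · cos θ_z = 1361 × 0.673044 = 916.0 W/m².

916 W/m²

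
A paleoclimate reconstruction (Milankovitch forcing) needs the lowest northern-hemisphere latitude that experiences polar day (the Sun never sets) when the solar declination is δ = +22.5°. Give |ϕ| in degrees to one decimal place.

|ϕ| = 67.5°

Polar day requires cos h₀ = −tan ϕ tan δ ≤ −1, i.e. tan ϕ tan δ ≥ 1.
The boundary is |tan ϕ| · |tan δ| = 1, so |ϕ| = 90° − |δ| = 90° − 22.5° = 67.5° in the northern hemisphere.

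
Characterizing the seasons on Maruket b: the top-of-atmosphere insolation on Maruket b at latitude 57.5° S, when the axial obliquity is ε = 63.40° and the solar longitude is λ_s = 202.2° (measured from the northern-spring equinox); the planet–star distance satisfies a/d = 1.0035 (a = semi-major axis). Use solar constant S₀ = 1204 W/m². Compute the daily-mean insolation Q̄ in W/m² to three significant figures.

Q̄ ≈ 400 W/m²

Solar declination: sin δ = sin ε · sin λ_s = sin 63.40° × sin 202.2° = -0.33785, so δ = -19.746°.
cos H₀ = −tan(-57.5°) tan(-19.746°) = -0.5634, H₀ = 2.1693 rad.
Bracket: H₀ sin φ sin δ + cos φ cos δ sin H₀ = 2.1693×-0.84339×-0.33785 + 0.53730×0.94120×0.82615 = 0.618119 + 0.417790 = 1.035909.
Inverse-square distance factor (a/d)² = 1.0035² = 1.007012.
Q̄ = (S₀/π) × 1.007012 × [bracket] = (1204/π) × 1.007012 × 1.035909 = 399.8 W/m².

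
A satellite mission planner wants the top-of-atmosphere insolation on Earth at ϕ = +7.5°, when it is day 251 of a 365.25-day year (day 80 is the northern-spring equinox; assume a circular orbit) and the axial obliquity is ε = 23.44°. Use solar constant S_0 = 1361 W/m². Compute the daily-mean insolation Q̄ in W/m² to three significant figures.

Solar longitude: L_s = 360° × (251 − 80)/365.25 = 168.542°.
sin δ = sin 23.44° × sin 168.542° = 0.07902, so δ = +4.532°.
cos h₀ = −tan(+7.5°) tan(+4.532°) = -0.0104, h₀ = 1.5812 rad.
Bracket: h₀ sin ϕ sin δ + cos ϕ cos δ sin h₀ = 1.5812×0.13053×0.07902 + 0.99144×0.99687×0.99995 = 0.016309 + 0.988287 = 1.004596.
Q̄ = (S_0/π) × [bracket] = (1361/π) × 1.004596 = 435.2 W/m².

Q̄ ≈ 435 W/m²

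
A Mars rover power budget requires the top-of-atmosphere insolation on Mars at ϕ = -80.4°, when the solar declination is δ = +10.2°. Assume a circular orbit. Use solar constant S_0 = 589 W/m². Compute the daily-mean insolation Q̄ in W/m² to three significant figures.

Q̄ ≈ 0.00 W/m²

cos h₀ = −tan(-80.4°) tan(+10.200°) = 1.0638 ≥ 1 ⇒ polar night, h₀ = 0 and Q̄ = 0.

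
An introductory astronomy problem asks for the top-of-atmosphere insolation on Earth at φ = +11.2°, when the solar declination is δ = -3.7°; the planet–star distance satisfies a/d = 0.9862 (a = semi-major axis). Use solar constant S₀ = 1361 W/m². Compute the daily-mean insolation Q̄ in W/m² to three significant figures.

cos H₀ = −tan(+11.2°) tan(-3.700°) = 0.0128, H₀ = 1.5580 rad.
Bracket: H₀ sin φ sin δ + cos φ cos δ sin H₀ = 1.5580×0.19423×-0.06453 + 0.98096×0.99792×0.99992 = -0.019527 + 0.978841 = 0.959314.
Inverse-square distance factor (a/d)² = 0.9862² = 0.972590.
Q̄ = (S₀/π) × 0.972590 × [bracket] = (1361/π) × 0.972590 × 0.959314 = 404.2 W/m².

Q̄ ≈ 404 W/m²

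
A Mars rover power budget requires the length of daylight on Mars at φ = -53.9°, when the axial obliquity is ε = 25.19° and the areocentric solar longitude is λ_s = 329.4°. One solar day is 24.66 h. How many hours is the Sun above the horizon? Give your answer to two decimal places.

sin δ = sin 25.19° × sin 329.4° = -0.21666, so δ = -12.513°.
cos H₀ = −tan φ · tan δ = −tan(-53.9°) × tan(-12.513°) = -0.3043, so H₀ = 1.8800 rad = 107.72°.
Daylight = 2H₀/(2π) × 24.66 h = (1.8800/π) × 24.66 = 14.76 h.

14.76 h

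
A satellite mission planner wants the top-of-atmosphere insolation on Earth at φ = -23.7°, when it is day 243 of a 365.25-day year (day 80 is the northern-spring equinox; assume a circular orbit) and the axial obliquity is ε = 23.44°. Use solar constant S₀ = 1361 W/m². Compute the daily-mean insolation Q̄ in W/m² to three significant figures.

Q̄ ≈ 358 W/m²

Solar longitude: λ_s = 360° × (243 − 80)/365.25 = 160.657°.
sin δ = sin 23.44° × sin 160.657° = 0.13176, so δ = +7.571°.
cos H₀ = −tan(-23.7°) tan(+7.571°) = 0.0583, H₀ = 1.5124 rad.
Bracket: H₀ sin φ sin δ + cos φ cos δ sin H₀ = 1.5124×-0.40195×0.13176 + 0.91566×0.99128×0.99830 = -0.080098 + 0.906132 = 0.826034.
Q̄ = (S₀/π) × [bracket] = (1361/π) × 0.826034 = 357.9 W/m².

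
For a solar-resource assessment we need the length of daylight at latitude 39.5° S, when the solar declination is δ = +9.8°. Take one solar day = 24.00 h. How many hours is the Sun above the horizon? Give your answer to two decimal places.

cos h₀ = −tan ϕ · tan δ = −tan(-39.5°) × tan(+9.800°) = 0.1424, so h₀ = 1.4279 rad = 81.81°.
Daylight = 2h₀/(2π) × 24.00 h = (1.4279/π) × 24.00 = 10.91 h.

10.91 h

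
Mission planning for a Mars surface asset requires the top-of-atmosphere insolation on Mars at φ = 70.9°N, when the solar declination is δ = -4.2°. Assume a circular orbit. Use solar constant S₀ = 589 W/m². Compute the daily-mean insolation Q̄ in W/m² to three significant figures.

cos H₀ = −tan(+70.9°) tan(-4.200°) = 0.2121, H₀ = 1.3571 rad.
Bracket: H₀ sin φ sin δ + cos φ cos δ sin H₀ = 1.3571×0.94495×-0.07324 + 0.32722×0.99731×0.97725 = -0.093922 + 0.318916 = 0.224994.
Q̄ = (S₀/π) × [bracket] = (589/π) × 0.224994 = 42.18 W/m².

Q̄ ≈ 42.2 W/m²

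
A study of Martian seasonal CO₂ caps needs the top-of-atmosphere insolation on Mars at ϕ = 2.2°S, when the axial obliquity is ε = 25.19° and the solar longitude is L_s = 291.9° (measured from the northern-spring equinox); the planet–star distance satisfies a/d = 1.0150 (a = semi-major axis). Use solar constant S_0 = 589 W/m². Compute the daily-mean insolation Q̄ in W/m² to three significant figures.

Solar declination: sin δ = sin ε · sin L_s = sin 25.19° × sin 291.9° = -0.39491, so δ = -23.260°.
cos h₀ = −tan(-2.2°) tan(-23.260°) = -0.0165, h₀ = 1.5873 rad.
Bracket: h₀ sin ϕ sin δ + cos ϕ cos δ sin h₀ = 1.5873×-0.03839×-0.39491 + 0.99926×0.91872×0.99986 = 0.024064 + 0.917912 = 0.941976.
Inverse-square distance factor (a/d)² = 1.0150² = 1.030225.
Q̄ = (S_0/π) × 1.030225 × [bracket] = (589/π) × 1.030225 × 0.941976 = 181.9 W/m².

Q̄ ≈ 182 W/m²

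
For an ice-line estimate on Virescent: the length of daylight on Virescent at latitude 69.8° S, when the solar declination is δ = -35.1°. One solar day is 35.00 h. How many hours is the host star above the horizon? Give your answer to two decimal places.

Sunrise equation: cos h₀ = −tan ϕ · tan δ = -1.9102 ≤ −1, so the host star never sets (polar day) and h₀ = π.
Daylight = 2h₀/(2π) × 35.00 h = (3.1416/π) × 35.00 = 35.00 h.

35.00 h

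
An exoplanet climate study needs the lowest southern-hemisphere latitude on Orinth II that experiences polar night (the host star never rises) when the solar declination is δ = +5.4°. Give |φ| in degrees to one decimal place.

|φ| = 84.6°

Polar night requires cos H₀ = −tan φ tan δ ≥ 1, i.e. tan φ tan δ ≤ −1.
The boundary is |tan φ| · |tan δ| = 1, so |φ| = 90° − |δ| = 90° − 5.4° = 84.6° in the southern hemisphere.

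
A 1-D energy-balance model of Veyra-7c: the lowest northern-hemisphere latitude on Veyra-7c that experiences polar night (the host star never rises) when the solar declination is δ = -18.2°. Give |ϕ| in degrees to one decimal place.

Polar night requires cos h₀ = −tan ϕ tan δ ≥ 1, i.e. tan ϕ tan δ ≤ −1.
The boundary is |tan ϕ| · |tan δ| = 1, so |ϕ| = 90° − |δ| = 90° − 18.2° = 71.8° in the northern hemisphere.

|ϕ| = 71.8°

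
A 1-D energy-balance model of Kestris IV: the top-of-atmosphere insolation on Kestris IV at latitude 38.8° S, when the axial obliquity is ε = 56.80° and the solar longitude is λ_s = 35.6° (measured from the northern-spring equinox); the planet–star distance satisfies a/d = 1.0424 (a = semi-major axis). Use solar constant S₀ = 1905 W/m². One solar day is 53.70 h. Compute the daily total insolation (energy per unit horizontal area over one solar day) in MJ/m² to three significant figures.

34.5 MJ/m²

Solar declination: sin δ = sin ε · sin λ_s = sin 56.80° × sin 35.6° = 0.48710, so δ = +29.150°.
cos H₀ = −tan(-38.8°) tan(+29.150°) = 0.4484, H₀ = 1.1058 rad.
Bracket: H₀ sin φ sin δ + cos φ cos δ sin H₀ = 1.1058×-0.62660×0.48710 + 0.77934×0.87335×0.89382 = -0.337509 + 0.608367 = 0.270858.
Inverse-square distance factor (a/d)² = 1.0424² = 1.086598.
Q̄ = (S₀/π) × 1.086598 × [bracket] = (1905/π) × 1.086598 × 0.270858 = 178.47 W/m².
Daily total = Q̄ × 53.70 h × 3600 s/h = 178.47 × 53.70 × 3600 / 10⁶ = 34.50 MJ/m².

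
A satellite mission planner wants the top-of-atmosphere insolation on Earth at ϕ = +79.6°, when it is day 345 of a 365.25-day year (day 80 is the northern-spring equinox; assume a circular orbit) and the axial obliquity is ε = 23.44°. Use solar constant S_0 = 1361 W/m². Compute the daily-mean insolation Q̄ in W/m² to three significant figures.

Solar longitude: L_s = 360° × (345 − 80)/365.25 = 261.191°.
sin δ = sin 23.44° × sin 261.191° = -0.39310, so δ = -23.147°.
cos h₀ = −tan(+79.6°) tan(-23.147°) = 2.3293 ≥ 1 ⇒ polar night, h₀ = 0 and Q̄ = 0.

Q̄ ≈ 0.00 W/m²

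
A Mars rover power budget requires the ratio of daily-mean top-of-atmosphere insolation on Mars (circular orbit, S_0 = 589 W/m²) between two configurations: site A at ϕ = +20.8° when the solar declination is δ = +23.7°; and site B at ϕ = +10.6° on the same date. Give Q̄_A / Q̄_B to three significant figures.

— Configuration A (ϕ=+20.8°):
cos h₀ = −tan(+20.8°) tan(+23.700°) = -0.1667, h₀ = 1.7383 rad.
Bracket: h₀ sin ϕ sin δ + cos ϕ cos δ sin h₀ = 1.7383×0.35511×0.40195 + 0.93483×0.91566×0.98600 = 0.248119 + 0.844003 = 1.092122.
Q̄ = (S_0/π) × [bracket] = (589/π) × 1.092122 = 204.76 W/m².
— Configuration B (ϕ=+10.6°):
cos h₀ = −tan(+10.6°) tan(+23.700°) = -0.0822, h₀ = 1.6530 rad.
Bracket: h₀ sin ϕ sin δ + cos ϕ cos δ sin h₀ = 1.6530×0.18395×0.40195 + 0.98294×0.91566×0.99662 = 0.122221 + 0.896997 = 1.019218.
Q̄ = (S_0/π) × [bracket] = (589/π) × 1.019218 = 191.09 W/m².
Ratio Q̄_A / Q̄_B = 204.76 / 191.09 = 1.072.

Q̄_A / Q̄_B ≈ 1.07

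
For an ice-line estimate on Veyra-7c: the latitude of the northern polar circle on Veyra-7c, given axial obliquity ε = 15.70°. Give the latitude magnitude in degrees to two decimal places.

74.30°

The polar circle is the lowest latitude that experiences at least one full rotation of continuous daylight at the northern-summer solstice; it lies at |ϕ| = 90° − ε = 90° − 15.70° = 74.30°.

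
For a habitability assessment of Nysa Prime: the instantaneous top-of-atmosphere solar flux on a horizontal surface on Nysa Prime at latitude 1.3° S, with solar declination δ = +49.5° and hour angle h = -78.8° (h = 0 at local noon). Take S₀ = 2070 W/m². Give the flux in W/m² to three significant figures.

225 W/m²

cos θ_z = sin φ sin δ + cos φ cos δ cos h = -0.017252 + 0.126113 = 0.108861.
Flux = S₀ · cos θ_z = 2070 × 0.108861 = 225.3 W/m².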